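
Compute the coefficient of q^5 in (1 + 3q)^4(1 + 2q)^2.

(1 + 3q)^4 has coefficients 1,12,54,108,81 for degrees 0…4.
(1 + 2q)^2 has coefficients 1,4,4,0,0,0 for degrees 0…5.
[q^5] = 1·0 + 12·0 + 54·0 + 108·4 + 81·4 = 756.

756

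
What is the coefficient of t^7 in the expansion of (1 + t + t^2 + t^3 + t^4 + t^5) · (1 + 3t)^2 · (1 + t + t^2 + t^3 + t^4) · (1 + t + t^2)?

222

(1 + t + t^2 + t^3 + t^4 + t^5) has coefficients 1,1,1,1,1,1 for degrees 0…5.
(1 + 3t)^2 has coefficients 1,6,9,0,0,0,0,0 for degrees 0…7.
Multiplying by (1 + t + t^2 + t^3 + t^4) gives running coefficients 1,7,16,16,16,15,9,0 for degrees 0…7.
Finally multiplying by (1 + t + t^2), the product of all factors after the first has coefficients 1,8,24,39,48,47,40,24 for degrees 0…7.
[t^7] = 1·24 + 1·40 + 1·47 + 1·48 + 1·39 + 1·24 = 222.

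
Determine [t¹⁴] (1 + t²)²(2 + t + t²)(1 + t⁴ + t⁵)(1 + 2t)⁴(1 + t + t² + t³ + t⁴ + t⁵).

2016

(1 + t²)² has coefficients 1,0,2,0,1 for degrees 0…4.
(2 + t + t²) has coefficients 2,1,1,0,0,0,0,0,0,0,0,0,0,0,0 for degrees 0…14.
Multiplying by (1 + t⁴ + t⁵) gives running coefficients 2,1,1,0,2,3,2,1,0,0,0,0,0,0,0 for degrees 0…14.
Multiplying by (1 + 2t)⁴ gives running coefficients 2,17,57,96,90,67,90,153,184,136,64,16,0,0,0 for degrees 0…14.
Finally multiplying by (1 + t + t² + t³ + t⁴ + t⁵), the product of all factors after the first has coefficients 2,19,76,172,262,329,417,553,680,720,694,643,553,400,216 for degrees 0…14.
[t¹⁴] = 1·216 + 2·553 + 1·694 = 2016.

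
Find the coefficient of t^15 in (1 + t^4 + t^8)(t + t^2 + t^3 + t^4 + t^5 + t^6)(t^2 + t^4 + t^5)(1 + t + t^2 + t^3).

17

(1 + t^4 + t^8) has coefficients 1,0,0,0,1,0,0,0,1 for degrees 0…8.
(t + t^2 + t^3 + t^4 + t^5 + t^6) has coefficients 0,1,1,1,1,1,1,0,0,0,0,0,0,0,0,0 for degrees 0…15.
Multiplying by (t^2 + t^4 + t^5) gives running coefficients 0,0,0,1,1,2,3,3,3,2,2,1,0,0,0,0 for degrees 0…15.
Finally multiplying by (1 + t + t^2 + t^3), the product of all factors after the first has coefficients 0,0,0,1,2,4,7,9,11,11,10,8,5,3,1,0 for degrees 0…15.
[t^15] = 1·0 + 1·8 + 1·9 = 17.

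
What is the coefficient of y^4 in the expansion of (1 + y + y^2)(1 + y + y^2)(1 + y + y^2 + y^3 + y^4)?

(1 + y + y^2) has coefficients 1,1,1 for degrees 0…2.
(1 + y + y^2) has coefficients 1,1,1,0,0 for degrees 0…4.
Finally multiplying by (1 + y + y^2 + y^3 + y^4), the product of all factors after the first has coefficients 1,2,3,3,3 for degrees 0…4.
[y^4] = 1·3 + 1·3 + 1·3 = 9.

9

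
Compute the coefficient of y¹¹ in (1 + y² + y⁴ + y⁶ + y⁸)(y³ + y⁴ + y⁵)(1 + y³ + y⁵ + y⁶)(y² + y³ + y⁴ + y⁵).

(1 + y² + y⁴ + y⁶ + y⁸) has coefficients 1,0,1,0,1,0,1,0,1 for degrees 0…8.
(y³ + y⁴ + y⁵) has coefficients 0,0,0,1,1,1,0,0,0,0,0,0 for degrees 0…11.
Multiplying by (1 + y³ + y⁵ + y⁶) gives running coefficients 0,0,0,1,1,1,1,1,2,2,2,1 for degrees 0…11.
Finally multiplying by (y² + y³ + y⁴ + y⁵), the product of all factors after the first has coefficients 0,0,0,0,0,1,2,3,4,4,5,6 for degrees 0…11.
[y¹¹] = 1·6 + 1·4 + 1·3 + 1·1 + 1·0 = 14.

14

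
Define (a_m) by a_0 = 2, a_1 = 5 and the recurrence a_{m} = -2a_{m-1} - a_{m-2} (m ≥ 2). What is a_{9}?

The ordinary generating function has denominator 1 + 2z + z^2.
Iterating the recurrence: a_0,…,a_{9} = 2, 5, -12, 19, -26, 33, -40, 47, -54, 61.

61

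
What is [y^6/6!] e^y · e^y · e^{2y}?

4096

The EGF product rule gives c_6 = Σ_{k_1+k_2+k_3=6} C(6; k_1,k_2,k_3) · ∏ g_i(k_i), where e^y gives (1)^k; e^y gives (1)^k; e^{2y} gives (2)^k.
g_1(k) for k = 0…6: 1, 1, 1, 1, 1, 1, 1.
g_2(k) for k = 0…6: 1, 1, 1, 1, 1, 1, 1.
g_3(k) for k = 0…6: 1, 2, 4, 8, 16, 32, 64.
First combine the last two factors: h(k) = Σ_j C(k,j)·g_2(j)·g_3(k−j) for k = 0…6: 1, 3, 9, 27, 81, 243, 729.
c_6 = Σ_k C(6,k)·g_1(k)·h(6−k) = 1·1·729 + 6·1·243 + 15·1·81 + 20·1·27 + 15·1·9 + 6·1·3 + 1·1·1 = 729 + 1458 + 1215 + 540 + 135 + 18 + 1 = 4096.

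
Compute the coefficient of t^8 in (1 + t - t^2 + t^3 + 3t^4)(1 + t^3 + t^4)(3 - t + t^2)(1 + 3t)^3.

167

(1 + t - t^2 + t^3 + 3t^4) has coefficients 1,1,-1,1,3 for degrees 0…4.
(1 + t^3 + t^4) has coefficients 1,0,0,1,1,0,0,0,0 for degrees 0…8.
Multiplying by (3 - t + t^2) gives running coefficients 3,-1,1,3,2,0,1,0,0 for degrees 0…8.
Finally multiplying by (1 + 3t)^3, the product of all factors after the first has coefficients 3,26,73,66,29,126,136,63,27 for degrees 0…8.
[t^8] = 1·27 + 1·63 − 1·136 + 1·126 + 3·29 = 167.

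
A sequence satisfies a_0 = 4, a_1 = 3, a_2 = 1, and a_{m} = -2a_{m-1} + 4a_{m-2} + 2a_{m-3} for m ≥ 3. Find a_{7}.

The ordinary generating function has denominator 1 + 2z - 4z^2 - 2z^3.
Iterating the recurrence: a_0,…,a_{7} = 4, 3, 1, 18, -26, 126, -320, 1092.

1092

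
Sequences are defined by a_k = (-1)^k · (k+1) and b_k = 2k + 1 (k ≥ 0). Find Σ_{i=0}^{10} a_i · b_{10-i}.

This is [x^10] in the product of the two ordinary generating functions.
Σ = 1·21 − 2·19 + 3·17 − 4·15 + 5·13 − 6·11 + 7·9 − 8·7 + 9·5 − 10·3 + 11·1 = 6.

6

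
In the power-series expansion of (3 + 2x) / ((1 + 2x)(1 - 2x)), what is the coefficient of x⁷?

128

The denominator gives the recurrence a_n = 4a_(n−2) for n ≥ 3; the numerator fixes a_0 = 3, a_1 = 2, a_2 = 12.
Iterating: 3, 2, 12, 8, 48, 32, 192, 128, so a_7 = 128.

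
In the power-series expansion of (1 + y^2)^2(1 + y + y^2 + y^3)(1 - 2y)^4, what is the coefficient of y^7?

(1 + y^2)^2 has coefficients 1,0,2,0,1 for degrees 0…4.
(1 + y + y^2 + y^3) has coefficients 1,1,1,1,0,0,0,0 for degrees 0…7.
Finally multiplying by (1 - 2y)^4, the product of all factors after the first has coefficients 1,-7,17,-15,0,8,-16,16 for degrees 0…7.
[y^7] = 1·16 + 2·8 + 1·(-15) = 17.

17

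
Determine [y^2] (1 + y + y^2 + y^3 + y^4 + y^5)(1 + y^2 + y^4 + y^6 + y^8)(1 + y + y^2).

4

(1 + y + y^2 + y^3 + y^4 + y^5) has coefficients 1,1,1 for degrees 0…2.
(1 + y^2 + y^4 + y^6 + y^8) has coefficients 1,0,1 for degrees 0…2.
Finally multiplying by (1 + y + y^2), the product of all factors after the first has coefficients 1,1,2 for degrees 0…2.
[y^2] = 1·2 + 1·1 + 1·1 = 4.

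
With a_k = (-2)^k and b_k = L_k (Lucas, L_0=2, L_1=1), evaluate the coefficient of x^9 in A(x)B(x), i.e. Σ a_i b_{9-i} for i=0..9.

The convolution is the t^9 coefficient of A(t)B(t).
Σ = 1·76 − 2·47 + 4·29 − 8·18 + 16·11 − 32·7 + 64·4 − 128·3 + 256·1 − 512·2 = -990.

-990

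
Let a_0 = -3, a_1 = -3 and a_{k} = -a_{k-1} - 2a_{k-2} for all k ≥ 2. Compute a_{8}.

33

The ordinary generating function has denominator 1 + x + 2x^2.
Iterating the recurrence: a_0,…,a_{8} = -3, -3, 9, -3, -15, 21, 9, -51, 33.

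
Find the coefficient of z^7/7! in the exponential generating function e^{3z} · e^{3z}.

279936

The EGF product rule gives c_7 = Σ_{k_1+k_2=7} C(7; k_1,k_2) · ∏ g_i(k_i), where e^{3z} gives (3)^k; e^{3z} gives (3)^k.
g_1(k) for k = 0…7: 1, 3, 9, 27, 81, 243, 729, 2187.
g_2(k) for k = 0…7: 1, 3, 9, 27, 81, 243, 729, 2187.
c_7 = Σ_k C(7,k)·g_1(k)·g_2(7−k) = 1·1·2187 + 7·3·729 + 21·9·243 + 35·27·81 + 35·81·27 + 21·243·9 + 7·729·3 + 1·2187·1 = 2187 + 15309 + 45927 + 76545 + 76545 + 45927 + 15309 + 2187 = 279936.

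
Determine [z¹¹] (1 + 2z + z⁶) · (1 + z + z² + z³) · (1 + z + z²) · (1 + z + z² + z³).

(1 + 2z + z⁶) has coefficients 1,2,0,0,0,0,1 for degrees 0…6.
(1 + z + z² + z³) has coefficients 1,1,1,1,0,0,0,0,0,0,0,0 for degrees 0…11.
Multiplying by (1 + z + z²) gives running coefficients 1,2,3,3,2,1,0,0,0,0,0,0 for degrees 0…11.
Finally multiplying by (1 + z + z² + z³), the product of all factors after the first has coefficients 1,3,6,9,10,9,6,3,1,0,0,0 for degrees 0…11.
[z¹¹] = 1·0 + 2·0 + 1·9 = 9.

9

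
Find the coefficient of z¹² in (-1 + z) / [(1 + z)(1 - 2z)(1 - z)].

-2731

Partial fractions give a closed form: a_n = (-1/3)·(-1)^n + (-2/3)·2^n.
At n = 12: a_12 = -2731.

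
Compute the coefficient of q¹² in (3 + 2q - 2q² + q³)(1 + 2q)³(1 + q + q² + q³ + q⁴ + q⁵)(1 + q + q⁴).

47

(3 + 2q - 2q² + q³) has coefficients 3,2,-2,1 for degrees 0…3.
(1 + 2q)³ has coefficients 1,6,12,8,0,0,0,0,0,0,0,0,0 for degrees 0…12.
Multiplying by (1 + q + q² + q³ + q⁴ + q⁵) gives running coefficients 1,7,19,27,27,27,26,20,8,0,0,0,0 for degrees 0…12.
Finally multiplying by (1 + q + q⁴), the product of all factors after the first has coefficients 1,8,26,46,55,61,72,73,55,35,26,20,8 for degrees 0…12.
[q¹²] = 3·8 + 2·20 − 2·26 + 1·35 = 47.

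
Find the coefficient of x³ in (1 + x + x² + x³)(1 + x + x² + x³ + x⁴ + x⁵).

(1 + x + x² + x³) has coefficients 1,1,1,1 for degrees 0…3.
(1 + x + x² + x³ + x⁴ + x⁵) has coefficients 1,1,1,1 for degrees 0…3.
[x³] = 1·1 + 1·1 + 1·1 + 1·1 = 4.

4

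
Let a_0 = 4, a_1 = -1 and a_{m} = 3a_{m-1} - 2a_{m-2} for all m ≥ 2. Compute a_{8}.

The ordinary generating function has denominator 1 - 3z + 2z^2.
Iterating the recurrence: a_0,…,a_{8} = 4, -1, -11, -31, -71, -151, -311, -631, -1271.

-1271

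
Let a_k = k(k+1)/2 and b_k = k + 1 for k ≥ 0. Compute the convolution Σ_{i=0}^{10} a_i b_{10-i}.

715

This is [x^10] in the product of the two ordinary generating functions.
Σ = 0·11 + 1·10 + 3·9 + 6·8 + 10·7 + 15·6 + 21·5 + 28·4 + 36·3 + 45·2 + 55·1 = 715.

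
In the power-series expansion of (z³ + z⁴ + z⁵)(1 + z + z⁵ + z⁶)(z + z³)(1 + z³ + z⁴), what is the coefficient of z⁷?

4

(z³ + z⁴ + z⁵) has coefficients 0,0,0,1,1,1 for degrees 0…5.
(1 + z + z⁵ + z⁶) has coefficients 1,1,0,0,0,1,1,0 for degrees 0…7.
Multiplying by (z + z³) gives running coefficients 0,1,1,1,1,0,1,1 for degrees 0…7.
Finally multiplying by (1 + z³ + z⁴), the product of all factors after the first has coefficients 0,1,1,1,2,2,3,3 for degrees 0…7.
[z⁷] = 1·2 + 1·1 + 1·1 = 4.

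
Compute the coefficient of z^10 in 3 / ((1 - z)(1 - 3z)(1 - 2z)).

784875

Partial fractions give a closed form: a_n = (3/2)·1^n + (27/2)·3^n + (-12)·2^n.
At n = 10: a_10 = 784875.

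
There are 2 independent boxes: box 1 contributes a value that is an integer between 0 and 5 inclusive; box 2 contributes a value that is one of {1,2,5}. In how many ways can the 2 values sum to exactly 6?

3

The generating function for the choices is (1 + y + y^2 + y^3 + y^4 + y^5)·(y + y^2 + y^5); the count is [y^6].
(1 + y + y^2 + y^3 + y^4 + y^5) has coefficients 1,1,1,1,1,1 for degrees 0…5.
(y + y^2 + y^5) has coefficients 0,1,1,0,0,1,0 for degrees 0…6.
[y^6] = 1·0 + 1·1 + 1·0 + 1·0 + 1·1 + 1·1 = 3.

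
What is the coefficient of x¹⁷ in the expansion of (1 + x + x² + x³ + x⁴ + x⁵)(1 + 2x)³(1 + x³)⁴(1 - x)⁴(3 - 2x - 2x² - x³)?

(1 + x + x² + x³ + x⁴ + x⁵) has coefficients 1,1,1,1,1,1 for degrees 0…5.
(1 + 2x)³ has coefficients 1,6,12,8,0,0,0,0,0,0,0,0,0,0,0,0,0,0 for degrees 0…17.
Multiplying by (1 + x³)⁴ gives running coefficients 1,6,12,12,24,48,38,36,72,52,24,48,33,6,12,8,0,0 for degrees 0…17.
Multiplying by (1 - x)⁴ gives running coefficients 1,2,-6,-4,25,-18,-46,88,-12,-124,142,12,-151,118,18,-88,49,6 for degrees 0…17.
Finally multiplying by (3 - 2x - 2x² - x³), the product of all factors after the first has coefficients 3,4,-24,-5,93,-90,-148,367,-102,-478,610,12,-637,490,108,-385,169,78 for degrees 0…17.
[x¹⁷] = 1·78 + 1·169 + 1·(-385) + 1·108 + 1·490 + 1·(-637) = -177.

-177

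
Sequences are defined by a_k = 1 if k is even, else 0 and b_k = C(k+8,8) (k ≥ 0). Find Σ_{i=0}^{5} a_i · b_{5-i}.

The convolution is the t^5 coefficient of A(t)B(t).
Σ = 1·1287 + 0·495 + 1·165 + 0·45 + 1·9 + 0·1 = 1461.

1461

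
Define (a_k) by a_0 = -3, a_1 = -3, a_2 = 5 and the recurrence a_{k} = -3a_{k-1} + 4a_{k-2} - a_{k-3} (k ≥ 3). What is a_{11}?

-1699849

The ordinary generating function has denominator 1 + 3t - 4t^2 + t^3.
Iterating the recurrence: a_0,…,a_{11} = -3, -3, 5, -24, 95, -386, 1562, -6325, 25609, -103689, 419828, -1699849.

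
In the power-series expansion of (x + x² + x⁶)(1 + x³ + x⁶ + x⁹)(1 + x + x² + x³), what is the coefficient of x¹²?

4

(x + x² + x⁶) has coefficients 0,1,1,0,0,0,1 for degrees 0…6.
(1 + x³ + x⁶ + x⁹) has coefficients 1,0,0,1,0,0,1,0,0,1,0,0,0 for degrees 0…12.
Finally multiplying by (1 + x + x² + x³), the product of all factors after the first has coefficients 1,1,1,2,1,1,2,1,1,2,1,1,1 for degrees 0…12.
[x¹²] = 1·1 + 1·1 + 1·2 = 4.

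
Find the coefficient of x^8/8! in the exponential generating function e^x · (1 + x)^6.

93289

The EGF product rule gives c_8 = Σ_{k_1+k_2=8} C(8; k_1,k_2) · ∏ g_i(k_i), where e^x gives (1)^k; (1+x)^6 gives the falling factorial (6)_k.
g_1(k) for k = 0…8: 1, 1, 1, 1, 1, 1, 1, 1, 1.
g_2(k) for k = 0…8: 1, 6, 30, 120, 360, 720, 720, 0, 0.
c_8 = Σ_k C(8,k)·g_1(k)·g_2(8−k) = 28·1·720 + 56·1·720 + 70·1·360 + 56·1·120 + 28·1·30 + 8·1·6 + 1·1·1 = 20160 + 40320 + 25200 + 6720 + 840 + 48 + 1 = 93289.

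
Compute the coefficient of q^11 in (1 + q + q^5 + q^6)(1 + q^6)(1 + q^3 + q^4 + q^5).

4

(1 + q + q^5 + q^6) has coefficients 1,1,0,0,0,1,1 for degrees 0…6.
(1 + q^6) has coefficients 1,0,0,0,0,0,1,0,0,0,0,0 for degrees 0…11.
Finally multiplying by (1 + q^3 + q^4 + q^5), the product of all factors after the first has coefficients 1,0,0,1,1,1,1,0,0,1,1,1 for degrees 0…11.
[q^11] = 1·1 + 1·1 + 1·1 + 1·1 = 4.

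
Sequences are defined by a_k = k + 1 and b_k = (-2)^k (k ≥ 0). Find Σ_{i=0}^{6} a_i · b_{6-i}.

Write out a_i and b_{6-i} for i = 0,…,6 and sum the products.
Σ = 1·64 + 2·(-32) + 3·16 + 4·(-8) + 5·4 + 6·(-2) + 7·1 = 31.

31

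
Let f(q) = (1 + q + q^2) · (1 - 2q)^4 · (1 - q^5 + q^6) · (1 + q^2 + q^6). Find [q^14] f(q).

49

(1 + q + q^2) has coefficients 1,1,1 for degrees 0…2.
(1 - 2q)^4 has coefficients 1,-8,24,-32,16,0,0,0,0,0,0,0,0,0,0 for degrees 0…14.
Multiplying by (1 - q^5 + q^6) gives running coefficients 1,-8,24,-32,16,-1,9,-32,56,-48,16,0,0,0,0 for degrees 0…14.
Finally multiplying by (1 + q^2 + q^6), the product of all factors after the first has coefficients 1,-8,25,-40,40,-33,26,-41,89,-112,88,-49,25,-32,56 for degrees 0…14.
[q^14] = 1·56 + 1·(-32) + 1·25 = 49.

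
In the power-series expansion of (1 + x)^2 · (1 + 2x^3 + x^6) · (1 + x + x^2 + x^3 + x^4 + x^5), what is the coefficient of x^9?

10

(1 + x)^2 has coefficients 1,2,1 for degrees 0…2.
(1 + 2x^3 + x^6) has coefficients 1,0,0,2,0,0,1,0,0,0 for degrees 0…9.
Finally multiplying by (1 + x + x^2 + x^3 + x^4 + x^5), the product of all factors after the first has coefficients 1,1,1,3,3,3,3,3,3,1 for degrees 0…9.
[x^9] = 1·1 + 2·3 + 1·3 = 10.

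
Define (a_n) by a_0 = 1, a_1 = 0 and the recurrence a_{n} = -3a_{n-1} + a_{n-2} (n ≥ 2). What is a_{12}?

The ordinary generating function has denominator 1 + 3z - z^2.
Iterating the recurrence: a_0,…,a_{12} = 1, 0, 1, -3, 10, -33, 109, -360, 1189, -3927, 12970, -42837, 141481.

141481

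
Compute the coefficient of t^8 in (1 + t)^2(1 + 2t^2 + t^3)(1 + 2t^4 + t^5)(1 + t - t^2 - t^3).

(1 + t)^2 has coefficients 1,2,1 for degrees 0…2.
(1 + 2t^2 + t^3) has coefficients 1,0,2,1,0,0,0,0,0 for degrees 0…8.
Multiplying by (1 + 2t^4 + t^5) gives running coefficients 1,0,2,1,2,1,4,4,1 for degrees 0…8.
Finally multiplying by (1 + t - t^2 - t^3), the product of all factors after the first has coefficients 1,1,1,2,1,0,2,5,0 for degrees 0…8.
[t^8] = 1·0 + 2·5 + 1·2 = 12.

12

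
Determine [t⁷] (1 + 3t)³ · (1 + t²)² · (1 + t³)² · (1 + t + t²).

(1 + 3t)³ has coefficients 1,9,27,27 for degrees 0…3.
(1 + t²)² has coefficients 1,0,2,0,1,0,0,0 for degrees 0…7.
Multiplying by (1 + t³)² gives running coefficients 1,0,2,2,1,4,1,2 for degrees 0…7.
Finally multiplying by (1 + t + t²), the product of all factors after the first has coefficients 1,1,3,4,5,7,6,7 for degrees 0…7.
[t⁷] = 1·7 + 9·6 + 27·7 + 27·5 = 385.

385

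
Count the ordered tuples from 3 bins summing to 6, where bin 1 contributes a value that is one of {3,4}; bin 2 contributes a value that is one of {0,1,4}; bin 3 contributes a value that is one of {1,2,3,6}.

The generating function for the choices is (q^3 + q^4)·(1 + q + q^4)·(q + q^2 + q^3 + q^6); the count is [q^6].
(q^3 + q^4) has coefficients 0,0,0,1,1 for degrees 0…4.
(1 + q + q^4) has coefficients 1,1,0,0,1,0,0 for degrees 0…6.
Finally multiplying by (q + q^2 + q^3 + q^6), the product of all factors after the first has coefficients 0,1,2,2,1,1,2 for degrees 0…6.
[q^6] = 1·2 + 1·2 = 4.

4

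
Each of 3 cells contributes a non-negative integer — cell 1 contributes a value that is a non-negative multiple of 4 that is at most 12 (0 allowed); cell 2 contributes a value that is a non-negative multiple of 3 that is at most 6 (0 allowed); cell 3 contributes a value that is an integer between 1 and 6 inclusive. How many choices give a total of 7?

3

The generating function for the choices is (1 + t^4 + t^8 + t^12)·(1 + t^3 + t^6)·(t + t^2 + t^3 + t^4 + t^5 + t^6); the count is [t^7].
(1 + t^4 + t^8 + t^12) has coefficients 1,0,0,0,1,0,0,0 for degrees 0…7.
(1 + t^3 + t^6) has coefficients 1,0,0,1,0,0,1,0 for degrees 0…7.
Finally multiplying by (t + t^2 + t^3 + t^4 + t^5 + t^6), the product of all factors after the first has coefficients 0,1,1,1,2,2,2,2 for degrees 0…7.
[t^7] = 1·2 + 1·1 = 3.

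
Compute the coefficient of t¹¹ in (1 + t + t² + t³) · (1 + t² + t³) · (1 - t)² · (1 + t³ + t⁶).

(1 + t + t² + t³) has coefficients 1,1,1,1 for degrees 0…3.
(1 + t² + t³) has coefficients 1,0,1,1,0,0,0,0,0,0,0,0 for degrees 0…11.
Multiplying by (1 - t)² gives running coefficients 1,-2,2,-1,-1,1,0,0,0,0,0,0 for degrees 0…11.
Finally multiplying by (1 + t³ + t⁶), the product of all factors after the first has coefficients 1,-2,2,0,-3,3,0,-3,3,-1,-1,1 for degrees 0…11.
[t¹¹] = 1·1 + 1·(-1) + 1·(-1) + 1·3 = 2.

2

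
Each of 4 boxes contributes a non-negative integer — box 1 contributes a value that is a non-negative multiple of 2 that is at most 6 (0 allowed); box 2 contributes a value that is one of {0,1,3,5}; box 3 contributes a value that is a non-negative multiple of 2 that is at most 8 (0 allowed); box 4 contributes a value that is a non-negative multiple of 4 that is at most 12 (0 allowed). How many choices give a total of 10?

9

The generating function for the choices is (1 + t² + t⁴ + t⁶)·(1 + t + t³ + t⁵)·(1 + t² + t⁴ + t⁶ + t⁸)·(1 + t⁴ + t⁸ + t¹²); the count is [t¹⁰].
(1 + t² + t⁴ + t⁶) has coefficients 1,0,1,0,1,0,1 for degrees 0…6.
(1 + t + t³ + t⁵) has coefficients 1,1,0,1,0,1,0,0,0,0,0 for degrees 0…10.
Multiplying by (1 + t² + t⁴ + t⁶ + t⁸) gives running coefficients 1,1,1,2,1,3,1,3,1,3,0 for degrees 0…10.
Finally multiplying by (1 + t⁴ + t⁸ + t¹²), the product of all factors after the first has coefficients 1,1,1,2,2,4,2,5,3,7,2 for degrees 0…10.
[t¹⁰] = 1·2 + 1·3 + 1·2 + 1·2 = 9.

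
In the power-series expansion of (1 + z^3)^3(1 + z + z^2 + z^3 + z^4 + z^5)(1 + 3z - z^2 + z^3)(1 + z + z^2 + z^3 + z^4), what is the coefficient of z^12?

91

(1 + z^3)^3 has coefficients 1,0,0,3,0,0,3,0,0,1 for degrees 0…9.
(1 + z + z^2 + z^3 + z^4 + z^5) has coefficients 1,1,1,1,1,1,0,0,0,0,0,0,0 for degrees 0…12.
Multiplying by (1 + 3z - z^2 + z^3) gives running coefficients 1,4,3,4,4,4,3,0,1,0,0,0,0 for degrees 0…12.
Finally multiplying by (1 + z + z^2 + z^3 + z^4), the product of all factors after the first has coefficients 1,5,8,12,16,19,18,15,12,8,4,1,1 for degrees 0…12.
[z^12] = 1·1 + 3·8 + 3·18 + 1·12 = 91.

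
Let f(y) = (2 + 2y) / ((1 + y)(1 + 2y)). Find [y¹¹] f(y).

Partial fractions give a closed form: a_n = (2)·(-2)^n.
At n = 11: a_11 = -4096.

-4096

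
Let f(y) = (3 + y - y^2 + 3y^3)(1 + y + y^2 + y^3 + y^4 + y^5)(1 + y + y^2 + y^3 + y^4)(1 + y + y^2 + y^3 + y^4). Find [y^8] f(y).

114

(3 + y - y^2 + 3y^3) has coefficients 3,1,-1,3 for degrees 0…3.
(1 + y + y^2 + y^3 + y^4 + y^5) has coefficients 1,1,1,1,1,1,0,0,0 for degrees 0…8.
Multiplying by (1 + y + y^2 + y^3 + y^4) gives running coefficients 1,2,3,4,5,5,4,3,2 for degrees 0…8.
Finally multiplying by (1 + y + y^2 + y^3 + y^4), the product of all factors after the first has coefficients 1,3,6,10,15,19,21,21,19 for degrees 0…8.
[y^8] = 3·19 + 1·21 − 1·21 + 3·19 = 114.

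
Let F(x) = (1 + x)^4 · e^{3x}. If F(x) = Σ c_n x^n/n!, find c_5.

7623

The EGF product rule gives c_5 = Σ_{k_1+k_2=5} C(5; k_1,k_2) · ∏ g_i(k_i), where (1+x)^4 gives the falling factorial (4)_k; e^{3x} gives (3)^k.
g_1(k) for k = 0…5: 1, 4, 12, 24, 24, 0.
g_2(k) for k = 0…5: 1, 3, 9, 27, 81, 243.
c_5 = Σ_k C(5,k)·g_1(k)·g_2(5−k) = 1·1·243 + 5·4·81 + 10·12·27 + 10·24·9 + 5·24·3 = 243 + 1620 + 3240 + 2160 + 360 = 7623.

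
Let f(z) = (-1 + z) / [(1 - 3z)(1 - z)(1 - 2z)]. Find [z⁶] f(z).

-2059

Partial fractions give a closed form: a_n = (-3)·3^n + (2)·2^n.
At n = 6: a_6 = -2059.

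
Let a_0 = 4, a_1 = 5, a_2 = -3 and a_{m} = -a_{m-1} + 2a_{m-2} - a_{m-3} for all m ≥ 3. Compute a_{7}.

192

The ordinary generating function has denominator 1 + t - 2t^2 + t^3.
Iterating the recurrence: a_0,…,a_{7} = 4, 5, -3, 9, -20, 41, -90, 192.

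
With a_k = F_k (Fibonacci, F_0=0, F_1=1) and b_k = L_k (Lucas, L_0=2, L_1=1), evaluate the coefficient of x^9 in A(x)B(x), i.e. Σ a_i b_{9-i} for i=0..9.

This is [x^9] in the product of the two ordinary generating functions.
Σ = 0·76 + 1·47 + 1·29 + 2·18 + 3·11 + 5·7 + 8·4 + 13·3 + 21·1 + 34·2 = 340.

340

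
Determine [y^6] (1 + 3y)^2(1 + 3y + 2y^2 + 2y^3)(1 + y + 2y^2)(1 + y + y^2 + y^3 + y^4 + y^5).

475

(1 + 3y)^2 has coefficients 1,6,9 for degrees 0…2.
(1 + 3y + 2y^2 + 2y^3) has coefficients 1,3,2,2,0,0,0 for degrees 0…6.
Multiplying by (1 + y + 2y^2) gives running coefficients 1,4,7,10,6,4,0 for degrees 0…6.
Finally multiplying by (1 + y + y^2 + y^3 + y^4 + y^5), the product of all factors after the first has coefficients 1,5,12,22,28,32,31 for degrees 0…6.
[y^6] = 1·31 + 6·32 + 9·28 = 475.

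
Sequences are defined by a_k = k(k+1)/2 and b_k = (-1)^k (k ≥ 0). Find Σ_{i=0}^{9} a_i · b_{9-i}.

This is [x^9] in the product of the two ordinary generating functions.
Σ = 0·(-1) + 1·1 + 3·(-1) + 6·1 + 10·(-1) + 15·1 + 21·(-1) + 28·1 + 36·(-1) + 45·1 = 25.

25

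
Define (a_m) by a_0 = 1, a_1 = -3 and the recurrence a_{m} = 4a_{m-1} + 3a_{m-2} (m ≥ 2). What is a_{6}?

The ordinary generating function has denominator 1 - 4t - 3t^2.
Iterating the recurrence: a_0,…,a_{6} = 1, -3, -9, -45, -207, -963, -4473.

-4473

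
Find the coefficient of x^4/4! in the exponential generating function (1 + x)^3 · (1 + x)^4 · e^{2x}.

The EGF product rule gives c_4 = Σ_{k_1+k_2+k_3=4} C(4; k_1,k_2,k_3) · ∏ g_i(k_i), where (1+x)^3 gives the falling factorial (3)_k; (1+x)^4 gives the falling factorial (4)_k; e^{2x} gives (2)^k.
g_1(k) for k = 0…4: 1, 3, 6, 6, 0.
g_2(k) for k = 0…4: 1, 4, 12, 24, 24.
g_3(k) for k = 0…4: 1, 2, 4, 8, 16.
First combine the last two factors: h(k) = Σ_j C(k,j)·g_2(j)·g_3(k−j) for k = 0…4: 1, 6, 32, 152, 648.
c_4 = Σ_k C(4,k)·g_1(k)·h(4−k) = 1·1·648 + 4·3·152 + 6·6·32 + 4·6·6 = 648 + 1824 + 1152 + 144 = 3768.

3768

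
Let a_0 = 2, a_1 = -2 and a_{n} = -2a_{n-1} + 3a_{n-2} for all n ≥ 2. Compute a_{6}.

The ordinary generating function has denominator 1 + 2q - 3q^2.
Iterating the recurrence: a_0,…,a_{6} = 2, -2, 10, -26, 82, -242, 730.

730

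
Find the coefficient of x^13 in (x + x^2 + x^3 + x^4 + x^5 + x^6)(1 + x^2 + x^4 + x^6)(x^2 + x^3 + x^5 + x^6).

9

(x + x^2 + x^3 + x^4 + x^5 + x^6) has coefficients 0,1,1,1,1,1,1 for degrees 0…6.
(1 + x^2 + x^4 + x^6) has coefficients 1,0,1,0,1,0,1,0,0,0,0,0,0,0 for degrees 0…13.
Finally multiplying by (x^2 + x^3 + x^5 + x^6), the product of all factors after the first has coefficients 0,0,1,1,1,2,2,2,2,2,1,1,1,0 for degrees 0…13.
[x^13] = 1·1 + 1·1 + 1·1 + 1·2 + 1·2 + 1·2 = 9.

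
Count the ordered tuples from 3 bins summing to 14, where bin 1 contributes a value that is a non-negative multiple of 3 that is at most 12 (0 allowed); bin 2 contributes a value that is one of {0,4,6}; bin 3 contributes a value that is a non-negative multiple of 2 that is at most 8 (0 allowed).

The generating function for the choices is (1 + q³ + q⁶ + q⁹ + q¹²)·(1 + q⁴ + q⁶)·(1 + q² + q⁴ + q⁶ + q⁸); the count is [q¹⁴].
(1 + q³ + q⁶ + q⁹ + q¹²) has coefficients 1,0,0,1,0,0,1,0,0,1,0,0,1 for degrees 0…12.
(1 + q⁴ + q⁶) has coefficients 1,0,0,0,1,0,1,0,0,0,0,0,0,0,0 for degrees 0…14.
Finally multiplying by (1 + q² + q⁴ + q⁶ + q⁸), the product of all factors after the first has coefficients 1,0,1,0,2,0,3,0,3,0,2,0,2,0,1 for degrees 0…14.
[q¹⁴] = 1·1 + 1·0 + 1·3 + 1·0 + 1·1 = 5.

5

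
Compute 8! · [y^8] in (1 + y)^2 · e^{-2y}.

1792

The EGF product rule gives c_8 = Σ_{k_1+k_2=8} C(8; k_1,k_2) · ∏ g_i(k_i), where (1+y)^2 gives the falling factorial (2)_k; e^{-2y} gives (-2)^k.
g_1(k) for k = 0…8: 1, 2, 2, 0, 0, 0, 0, 0, 0.
g_2(k) for k = 0…8: 1, -2, 4, -8, 16, -32, 64, -128, 256.
c_8 = Σ_k C(8,k)·g_1(k)·g_2(8−k) = 1·1·256 + 8·2·(-128) + 28·2·64 = 256 − 2048 + 3584 = 1792.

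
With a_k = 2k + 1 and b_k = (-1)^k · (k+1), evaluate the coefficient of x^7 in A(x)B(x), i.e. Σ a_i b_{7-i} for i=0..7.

The convolution is the x^7 coefficient of A(x)B(x).
Σ = 1·(-8) + 3·7 + 5·(-6) + 7·5 + 9·(-4) + 11·3 + 13·(-2) + 15·1 = 4.

4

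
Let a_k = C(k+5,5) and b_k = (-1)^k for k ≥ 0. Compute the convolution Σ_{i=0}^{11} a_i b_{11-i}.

2576

The convolution is the x^11 coefficient of A(x)B(x).
Σ = 1·(-1) + 6·1 + 21·(-1) + 56·1 + 126·(-1) + 252·1 + 462·(-1) + 792·1 + 1287·(-1) + 2002·1 + 3003·(-1) + 4368·1 = 2576.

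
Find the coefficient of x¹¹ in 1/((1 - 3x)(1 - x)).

Partial fractions give a closed form: a_n = (3/2)·3^n + (-1/2)·1^n.
At n = 11: a_11 = 265720.

265720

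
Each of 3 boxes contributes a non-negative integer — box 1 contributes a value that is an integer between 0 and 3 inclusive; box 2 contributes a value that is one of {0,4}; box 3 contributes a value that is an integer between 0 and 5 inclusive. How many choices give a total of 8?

5

The generating function for the choices is (1 + x + x^2 + x^3)·(1 + x^4)·(1 + x + x^2 + x^3 + x^4 + x^5); the count is [x^8].
(1 + x + x^2 + x^3) has coefficients 1,1,1,1 for degrees 0…3.
(1 + x^4) has coefficients 1,0,0,0,1,0,0,0,0 for degrees 0…8.
Finally multiplying by (1 + x + x^2 + x^3 + x^4 + x^5), the product of all factors after the first has coefficients 1,1,1,1,2,2,1,1,1 for degrees 0…8.
[x^8] = 1·1 + 1·1 + 1·1 + 1·2 = 5.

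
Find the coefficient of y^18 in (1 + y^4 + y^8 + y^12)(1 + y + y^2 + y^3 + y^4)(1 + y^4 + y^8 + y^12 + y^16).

(1 + y^4 + y^8 + y^12) has coefficients 1,0,0,0,1,0,0,0,1,0,0,0,1 for degrees 0…12.
(1 + y + y^2 + y^3 + y^4) has coefficients 1,1,1,1,1,0,0,0,0,0,0,0,0,0,0,0,0,0,0 for degrees 0…18.
Finally multiplying by (1 + y^4 + y^8 + y^12 + y^16), the product of all factors after the first has coefficients 1,1,1,1,2,1,1,1,2,1,1,1,2,1,1,1,2,1,1 for degrees 0…18.
[y^18] = 1·1 + 1·1 + 1·1 + 1·1 = 4.

4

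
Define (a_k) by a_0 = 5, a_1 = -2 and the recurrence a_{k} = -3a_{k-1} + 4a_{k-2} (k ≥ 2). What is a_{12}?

The ordinary generating function has denominator 1 + 3t - 4t^2.
Iterating the recurrence: a_0,…,a_{12} = 5, -2, 26, -86, 362, -1430, 5738, -22934, 91754, -366998, 1468010, -5872022, 23488106.

23488106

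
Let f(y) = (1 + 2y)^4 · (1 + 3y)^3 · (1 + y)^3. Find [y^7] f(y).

(1 + 2y)^4 has coefficients 1,8,24,32,16 for degrees 0…4.
(1 + 3y)^3 has coefficients 1,9,27,27,0,0,0,0 for degrees 0…7.
Finally multiplying by (1 + y)^3, the product of all factors after the first has coefficients 1,12,57,136,171,108,27,0 for degrees 0…7.
[y^7] = 1·0 + 8·27 + 24·108 + 32·171 + 16·136 = 10456.

10456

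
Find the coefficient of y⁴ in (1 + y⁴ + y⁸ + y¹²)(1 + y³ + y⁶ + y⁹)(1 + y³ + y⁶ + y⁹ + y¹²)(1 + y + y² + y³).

(1 + y⁴ + y⁸ + y¹²) has coefficients 1,0,0,0,1 for degrees 0…4.
(1 + y³ + y⁶ + y⁹) has coefficients 1,0,0,1,0 for degrees 0…4.
Multiplying by (1 + y³ + y⁶ + y⁹ + y¹²) gives running coefficients 1,0,0,2,0 for degrees 0…4.
Finally multiplying by (1 + y + y² + y³), the product of all factors after the first has coefficients 1,1,1,3,2 for degrees 0…4.
[y⁴] = 1·2 + 1·1 = 3.

3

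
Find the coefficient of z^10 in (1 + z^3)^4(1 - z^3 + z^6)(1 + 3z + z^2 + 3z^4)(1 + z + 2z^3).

(1 + z^3)^4 has coefficients 1,0,0,4,0,0,6,0,0,4,0 for degrees 0…10.
(1 - z^3 + z^6) has coefficients 1,0,0,-1,0,0,1,0,0,0,0 for degrees 0…10.
Multiplying by (1 + 3z + z^2 + 3z^4) gives running coefficients 1,3,1,-1,0,-1,1,0,1,0,3 for degrees 0…10.
Finally multiplying by (1 + z + 2z^3), the product of all factors after the first has coefficients 1,4,4,2,5,1,-2,1,-1,3,3 for degrees 0…10.
[z^10] = 1·3 + 4·1 + 6·5 + 4·4 = 53.

53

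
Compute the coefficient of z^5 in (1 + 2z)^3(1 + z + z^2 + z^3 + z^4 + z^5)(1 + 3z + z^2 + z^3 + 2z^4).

(1 + 2z)^3 has coefficients 1,6,12,8 for degrees 0…3.
(1 + z + z^2 + z^3 + z^4 + z^5) has coefficients 1,1,1,1,1,1 for degrees 0…5.
Finally multiplying by (1 + 3z + z^2 + z^3 + 2z^4), the product of all factors after the first has coefficients 1,4,5,6,8,8 for degrees 0…5.
[z^5] = 1·8 + 6·8 + 12·6 + 8·5 = 168.

168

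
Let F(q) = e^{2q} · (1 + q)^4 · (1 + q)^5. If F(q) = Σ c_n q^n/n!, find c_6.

523072

The EGF product rule gives c_6 = Σ_{k_1+k_2+k_3=6} C(6; k_1,k_2,k_3) · ∏ g_i(k_i), where e^{2q} gives (2)^k; (1+q)^4 gives the falling factorial (4)_k; (1+q)^5 gives the falling factorial (5)_k.
g_1(k) for k = 0…6: 1, 2, 4, 8, 16, 32, 64.
g_2(k) for k = 0…6: 1, 4, 12, 24, 24, 0, 0.
g_3(k) for k = 0…6: 1, 5, 20, 60, 120, 120, 0.
First combine the last two factors: h(k) = Σ_j C(k,j)·g_2(j)·g_3(k−j) for k = 0…6: 1, 9, 72, 504, 3024, 15120, 60480.
c_6 = Σ_k C(6,k)·g_1(k)·h(6−k) = 1·1·60480 + 6·2·15120 + 15·4·3024 + 20·8·504 + 15·16·72 + 6·32·9 + 1·64·1 = 60480 + 181440 + 181440 + 80640 + 17280 + 1728 + 64 = 523072.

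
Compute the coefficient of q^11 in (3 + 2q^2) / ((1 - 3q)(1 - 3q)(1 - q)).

9728324

The denominator gives the recurrence a_n = 7a_(n−1) − 15a_(n−2) + 9a_(n−3) for n ≥ 3; the numerator fixes a_0 = 3, a_1 = 21, a_2 = 104.
Iterating: 3, 21, 104, 440, 1709, 6299, 22418, 77822, 265175, 890657, 2957372, 9728324, so a_11 = 9728324.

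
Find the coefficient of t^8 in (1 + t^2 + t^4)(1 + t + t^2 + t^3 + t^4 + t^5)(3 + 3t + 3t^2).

15

(1 + t^2 + t^4) has coefficients 1,0,1,0,1 for degrees 0…4.
(1 + t + t^2 + t^3 + t^4 + t^5) has coefficients 1,1,1,1,1,1,0,0,0 for degrees 0…8.
Finally multiplying by (3 + 3t + 3t^2), the product of all factors after the first has coefficients 3,6,9,9,9,9,6,3,0 for degrees 0…8.
[t^8] = 1·0 + 1·6 + 1·9 = 15.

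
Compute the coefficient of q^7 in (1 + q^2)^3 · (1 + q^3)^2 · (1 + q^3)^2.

(1 + q^2)^3 has coefficients 1,0,3,0,3,0,1 for degrees 0…6.
(1 + q^3)^2 has coefficients 1,0,0,2,0,0,1,0 for degrees 0…7.
Finally multiplying by (1 + q^3)^2, the product of all factors after the first has coefficients 1,0,0,4,0,0,6,0 for degrees 0…7.
[q^7] = 1·0 + 3·0 + 3·4 + 1·0 = 12.

12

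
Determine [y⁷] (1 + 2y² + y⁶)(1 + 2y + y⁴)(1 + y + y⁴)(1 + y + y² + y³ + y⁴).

29

(1 + 2y² + y⁶) has coefficients 1,0,2,0,0,0,1 for degrees 0…6.
(1 + 2y + y⁴) has coefficients 1,2,0,0,1,0,0,0 for degrees 0…7.
Multiplying by (1 + y + y⁴) gives running coefficients 1,3,2,0,2,3,0,0 for degrees 0…7.
Finally multiplying by (1 + y + y² + y³ + y⁴), the product of all factors after the first has coefficients 1,4,6,6,8,10,7,5 for degrees 0…7.
[y⁷] = 1·5 + 2·10 + 1·4 = 29.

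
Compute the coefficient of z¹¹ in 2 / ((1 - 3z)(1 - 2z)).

1054690

Partial fractions give a closed form: a_n = (6)·3^n + (-4)·2^n.
At n = 11: a_11 = 1054690.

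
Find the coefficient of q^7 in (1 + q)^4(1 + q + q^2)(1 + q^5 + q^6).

(1 + q)^4 has coefficients 1,4,6,4,1 for degrees 0…4.
(1 + q + q^2) has coefficients 1,1,1,0,0,0,0,0 for degrees 0…7.
Finally multiplying by (1 + q^5 + q^6), the product of all factors after the first has coefficients 1,1,1,0,0,1,2,2 for degrees 0…7.
[q^7] = 1·2 + 4·2 + 6·1 + 4·0 + 1·0 = 16.

16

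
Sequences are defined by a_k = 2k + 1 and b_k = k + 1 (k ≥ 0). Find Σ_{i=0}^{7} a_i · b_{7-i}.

The convolution is the t^7 coefficient of A(t)B(t).
Σ = 1·8 + 3·7 + 5·6 + 7·5 + 9·4 + 11·3 + 13·2 + 15·1 = 204.

204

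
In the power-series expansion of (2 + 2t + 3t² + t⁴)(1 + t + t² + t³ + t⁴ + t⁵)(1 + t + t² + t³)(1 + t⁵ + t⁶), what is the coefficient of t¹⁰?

(2 + 2t + 3t² + t⁴) has coefficients 2,2,3,0,1 for degrees 0…4.
(1 + t + t² + t³ + t⁴ + t⁵) has coefficients 1,1,1,1,1,1,0,0,0,0,0 for degrees 0…10.
Multiplying by (1 + t + t² + t³) gives running coefficients 1,2,3,4,4,4,3,2,1,0,0 for degrees 0…10.
Finally multiplying by (1 + t⁵ + t⁶), the product of all factors after the first has coefficients 1,2,3,4,4,5,6,7,8,8,8 for degrees 0…10.
[t¹⁰] = 2·8 + 2·8 + 3·8 + 1·6 = 62.

62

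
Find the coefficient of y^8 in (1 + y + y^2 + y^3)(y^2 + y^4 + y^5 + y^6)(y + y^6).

(1 + y + y^2 + y^3) has coefficients 1,1,1,1 for degrees 0…3.
(y^2 + y^4 + y^5 + y^6) has coefficients 0,0,1,0,1,1,1,0,0 for degrees 0…8.
Finally multiplying by (y + y^6), the product of all factors after the first has coefficients 0,0,0,1,0,1,1,1,1 for degrees 0…8.
[y^8] = 1·1 + 1·1 + 1·1 + 1·1 = 4.

4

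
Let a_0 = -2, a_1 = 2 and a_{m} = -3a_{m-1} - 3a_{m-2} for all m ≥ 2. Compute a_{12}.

-1458

The ordinary generating function has denominator 1 + 3y + 3y^2.
Iterating the recurrence: a_0,…,a_{12} = -2, 2, 0, -6, 18, -36, 54, -54, 0, 162, -486, 972, -1458.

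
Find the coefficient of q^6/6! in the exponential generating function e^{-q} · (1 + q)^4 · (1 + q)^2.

-185

The EGF product rule gives c_6 = Σ_{k_1+k_2+k_3=6} C(6; k_1,k_2,k_3) · ∏ g_i(k_i), where e^{-q} gives (-1)^k; (1+q)^4 gives the falling factorial (4)_k; (1+q)^2 gives the falling factorial (2)_k.
g_1(k) for k = 0…6: 1, -1, 1, -1, 1, -1, 1.
g_2(k) for k = 0…6: 1, 4, 12, 24, 24, 0, 0.
g_3(k) for k = 0…6: 1, 2, 2, 0, 0, 0, 0.
First combine the last two factors: h(k) = Σ_j C(k,j)·g_2(j)·g_3(k−j) for k = 0…6: 1, 6, 30, 120, 360, 720, 720.
c_6 = Σ_k C(6,k)·g_1(k)·h(6−k) = 1·1·720 + 6·(-1)·720 + 15·1·360 + 20·(-1)·120 + 15·1·30 + 6·(-1)·6 + 1·1·1 = 720 − 4320 + 5400 − 2400 + 450 − 36 + 1 = -185.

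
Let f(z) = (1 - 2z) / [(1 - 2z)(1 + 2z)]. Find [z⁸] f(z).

Partial fractions give a closed form: a_n = (1)·(-2)^n.
At n = 8: a_8 = 256.

256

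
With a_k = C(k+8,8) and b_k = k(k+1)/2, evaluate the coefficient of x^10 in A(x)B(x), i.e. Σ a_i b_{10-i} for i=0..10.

167960

The convolution is the x^10 coefficient of A(x)B(x).
Σ = 1·55 + 9·45 + 45·36 + 165·28 + 495·21 + 1287·15 + 3003·10 + 6435·6 + 12870·3 + 24310·1 + 43758·0 = 167960.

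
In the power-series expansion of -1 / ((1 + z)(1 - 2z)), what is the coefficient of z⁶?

Partial fractions give a closed form: a_n = (-1/3)·(-1)^n + (-2/3)·2^n.
At n = 6: a_6 = -43.

-43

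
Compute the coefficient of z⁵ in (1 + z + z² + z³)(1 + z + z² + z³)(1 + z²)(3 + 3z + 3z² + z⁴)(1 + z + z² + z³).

(1 + z + z² + z³) has coefficients 1,1,1,1 for degrees 0…3.
(1 + z + z² + z³) has coefficients 1,1,1,1,0,0 for degrees 0…5.
Multiplying by (1 + z²) gives running coefficients 1,1,2,2,1,1 for degrees 0…5.
Multiplying by (3 + 3z + 3z² + z⁴) gives running coefficients 3,6,12,15,16,13 for degrees 0…5.
Finally multiplying by (1 + z + z² + z³), the product of all factors after the first has coefficients 3,9,21,36,49,56 for degrees 0…5.
[z⁵] = 1·56 + 1·49 + 1·36 + 1·21 = 162.

162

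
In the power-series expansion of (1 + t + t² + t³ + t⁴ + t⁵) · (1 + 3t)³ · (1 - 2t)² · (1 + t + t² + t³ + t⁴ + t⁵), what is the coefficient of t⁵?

(1 + t + t² + t³ + t⁴ + t⁵) has coefficients 1,1,1,1,1,1 for degrees 0…5.
(1 + 3t)³ has coefficients 1,9,27,27,0,0 for degrees 0…5.
Multiplying by (1 - 2t)² gives running coefficients 1,5,-5,-45,0,108 for degrees 0…5.
Finally multiplying by (1 + t + t² + t³ + t⁴ + t⁵), the product of all factors after the first has coefficients 1,6,1,-44,-44,64 for degrees 0…5.
[t⁵] = 1·64 + 1·(-44) + 1·(-44) + 1·1 + 1·6 + 1·1 = -16.

-16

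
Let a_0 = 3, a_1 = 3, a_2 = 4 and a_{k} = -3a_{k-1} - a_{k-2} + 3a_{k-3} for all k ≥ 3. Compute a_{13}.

5661

The ordinary generating function has denominator 1 + 3t + t^2 - 3t^3.
Iterating the recurrence: a_0,…,a_{13} = 3, 3, 4, -6, 23, -51, 112, -216, 383, -597, 760, -534, -949, 5661.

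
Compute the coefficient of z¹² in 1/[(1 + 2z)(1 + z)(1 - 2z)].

5461

Partial fractions give a closed form: a_n = (1)·(-2)^n + (-1/3)·(-1)^n + (1/3)·2^n.
At n = 12: a_12 = 5461.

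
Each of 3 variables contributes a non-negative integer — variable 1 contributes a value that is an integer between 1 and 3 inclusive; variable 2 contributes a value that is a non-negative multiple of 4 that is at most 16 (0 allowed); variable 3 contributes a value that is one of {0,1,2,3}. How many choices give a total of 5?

3

The generating function for the choices is (t + t² + t³)·(1 + t⁴ + t⁸ + t¹² + t¹⁶)·(1 + t + t² + t³); the count is [t⁵].
(t + t² + t³) has coefficients 0,1,1,1 for degrees 0…3.
(1 + t⁴ + t⁸ + t¹² + t¹⁶) has coefficients 1,0,0,0,1,0 for degrees 0…5.
Finally multiplying by (1 + t + t² + t³), the product of all factors after the first has coefficients 1,1,1,1,1,1 for degrees 0…5.
[t⁵] = 1·1 + 1·1 + 1·1 = 3.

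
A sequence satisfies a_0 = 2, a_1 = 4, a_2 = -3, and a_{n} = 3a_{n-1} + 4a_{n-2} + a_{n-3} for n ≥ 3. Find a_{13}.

The ordinary generating function has denominator 1 - 3z - 4z^2 - z^3.
Iterating the recurrence: a_0,…,a_{13} = 2, 4, -3, 9, 19, 90, 355, 1444, 5842, 23657, 95783, 387819, 1570246, 6357797.

6357797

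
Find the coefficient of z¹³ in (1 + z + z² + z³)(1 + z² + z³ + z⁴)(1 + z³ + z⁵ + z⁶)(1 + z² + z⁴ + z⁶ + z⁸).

27

(1 + z + z² + z³) has coefficients 1,1,1,1 for degrees 0…3.
(1 + z² + z³ + z⁴) has coefficients 1,0,1,1,1,0,0,0,0,0,0,0,0,0 for degrees 0…13.
Multiplying by (1 + z³ + z⁵ + z⁶) gives running coefficients 1,0,1,2,1,2,2,2,2,2,1,0,0,0 for degrees 0…13.
Finally multiplying by (1 + z² + z⁴ + z⁶ + z⁸), the product of all factors after the first has coefficients 1,0,2,2,3,4,5,6,7,8,7,8,6,6 for degrees 0…13.
[z¹³] = 1·6 + 1·6 + 1·8 + 1·7 = 27.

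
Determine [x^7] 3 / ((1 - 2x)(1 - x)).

765

The denominator gives the recurrence a_n = 3a_(n−1) − 2a_(n−2) for n ≥ 2; the numerator fixes a_0 = 3, a_1 = 9.
Iterating: 3, 9, 21, 45, 93, 189, 381, 765, so a_7 = 765.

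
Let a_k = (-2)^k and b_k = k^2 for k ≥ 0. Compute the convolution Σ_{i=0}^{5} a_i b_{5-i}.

This is [x^5] in the product of the two ordinary generating functions.
Σ = 1·25 − 2·16 + 4·9 − 8·4 + 16·1 − 32·0 = 13.

13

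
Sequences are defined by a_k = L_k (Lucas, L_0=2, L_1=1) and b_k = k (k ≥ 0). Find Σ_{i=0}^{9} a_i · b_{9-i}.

The convolution is the x^9 coefficient of A(x)B(x).
Σ = 2·9 + 1·8 + 3·7 + 4·6 + 7·5 + 11·4 + 18·3 + 29·2 + 47·1 + 76·0 = 309.

309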